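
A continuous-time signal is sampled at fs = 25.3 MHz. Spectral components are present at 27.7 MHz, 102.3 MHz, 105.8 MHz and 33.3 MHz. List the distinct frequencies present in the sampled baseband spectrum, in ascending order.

fs/2 = 12.65 MHz.
27.7 MHz mod fs = 2.4 MHz.
2.4 MHz ≤ fs/2 = 12.65 MHz, appears at 2.4 MHz.
102.3 MHz mod fs = 1.1 MHz.
1.1 MHz ≤ fs/2 = 12.65 MHz, appears at 1.1 MHz.
105.8 MHz mod fs = 4.6 MHz.
4.6 MHz ≤ fs/2 = 12.65 MHz, appears at 4.6 MHz.
33.3 MHz mod fs = 8 MHz.
8 MHz ≤ fs/2 = 12.65 MHz, appears at 8 MHz.
Distinct values: {1.1 MHz, 2.4 MHz, 4.6 MHz, 8 MHz}.

1.1 MHz, 2.4 MHz, 4.6 MHz, 8 MHz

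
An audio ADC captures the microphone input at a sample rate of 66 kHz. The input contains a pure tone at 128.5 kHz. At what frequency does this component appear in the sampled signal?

128.5 kHz mod fs = 62.5 kHz.
62.5 kHz > fs/2 = 33 kHz, folds to fs − 62.5 kHz = 3.5 kHz.

3.5 kHz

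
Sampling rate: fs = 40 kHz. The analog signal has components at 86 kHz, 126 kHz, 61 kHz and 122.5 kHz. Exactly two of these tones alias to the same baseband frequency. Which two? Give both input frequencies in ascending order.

86 kHz, 126 kHz

fs/2 = 20 kHz.
86 kHz mod fs = 6 kHz.
6 kHz ≤ fs/2 = 20 kHz, appears at 6 kHz.
126 kHz mod fs = 6 kHz.
6 kHz ≤ fs/2 = 20 kHz, appears at 6 kHz.
61 kHz mod fs = 21 kHz.
21 kHz > fs/2 = 20 kHz, folds to fs − 21 kHz = 19 kHz.
122.5 kHz mod fs = 2.5 kHz.
2.5 kHz ≤ fs/2 = 20 kHz, appears at 2.5 kHz.
86 kHz and 126 kHz both map to 6 kHz.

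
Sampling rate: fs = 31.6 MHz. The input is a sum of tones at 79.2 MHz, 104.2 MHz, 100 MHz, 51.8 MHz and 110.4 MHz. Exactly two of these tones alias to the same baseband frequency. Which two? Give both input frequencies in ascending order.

fs/2 = 15.8 MHz.
79.2 MHz mod fs = 16 MHz.
16 MHz > fs/2 = 15.8 MHz, folds to fs − 16 MHz = 15.6 MHz.
104.2 MHz mod fs = 9.4 MHz.
9.4 MHz ≤ fs/2 = 15.8 MHz, appears at 9.4 MHz.
100 MHz mod fs = 5.2 MHz.
5.2 MHz ≤ fs/2 = 15.8 MHz, appears at 5.2 MHz.
51.8 MHz mod fs = 20.2 MHz.
20.2 MHz > fs/2 = 15.8 MHz, folds to fs − 20.2 MHz = 11.4 MHz.
110.4 MHz mod fs = 15.6 MHz.
15.6 MHz ≤ fs/2 = 15.8 MHz, appears at 15.6 MHz.
79.2 MHz and 110.4 MHz both map to 15.6 MHz.

79.2 MHz, 110.4 MHz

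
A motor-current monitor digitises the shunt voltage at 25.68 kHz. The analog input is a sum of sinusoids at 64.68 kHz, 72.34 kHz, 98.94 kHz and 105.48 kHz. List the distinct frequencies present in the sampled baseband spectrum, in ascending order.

fs/2 = 12.84 kHz.
64.68 kHz mod fs = 13.32 kHz.
13.32 kHz > fs/2 = 12.84 kHz, folds to fs − 13.32 kHz = 12.36 kHz.
72.34 kHz mod fs = 20.98 kHz.
20.98 kHz > fs/2 = 12.84 kHz, folds to fs − 20.98 kHz = 4.7 kHz.
98.94 kHz mod fs = 21.9 kHz.
21.9 kHz > fs/2 = 12.84 kHz, folds to fs − 21.9 kHz = 3.78 kHz.
105.48 kHz mod fs = 2.76 kHz.
2.76 kHz ≤ fs/2 = 12.84 kHz, appears at 2.76 kHz.
Distinct values: {2.76 kHz, 3.78 kHz, 4.7 kHz, 12.36 kHz}.

2.76 kHz, 3.78 kHz, 4.7 kHz, 12.36 kHz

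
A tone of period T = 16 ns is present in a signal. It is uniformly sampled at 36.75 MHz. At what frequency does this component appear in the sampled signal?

11 MHz

T = 16 ns → f = 1/T = 62.5 MHz.
62.5 MHz mod fs = 25.75 MHz.
25.75 MHz > fs/2 = 18.375 MHz, folds to fs − 25.75 MHz = 11 MHz.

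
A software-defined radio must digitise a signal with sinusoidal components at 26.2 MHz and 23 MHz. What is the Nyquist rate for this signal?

Highest-frequency component: 26.2 MHz.
Nyquist rate = 2 × 26.2 MHz = 52.4 MHz.

52.4 MHz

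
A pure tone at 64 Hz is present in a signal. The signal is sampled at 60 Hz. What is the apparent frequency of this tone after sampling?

64 Hz mod fs = 4 Hz.
4 Hz ≤ fs/2 = 30 Hz, appears at 4 Hz.

4 Hz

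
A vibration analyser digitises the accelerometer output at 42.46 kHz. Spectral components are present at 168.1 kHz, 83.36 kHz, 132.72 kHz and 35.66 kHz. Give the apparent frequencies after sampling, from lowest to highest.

fs/2 = 21.23 kHz.
168.1 kHz mod fs = 40.72 kHz.
40.72 kHz > fs/2 = 21.23 kHz, folds to fs − 40.72 kHz = 1.74 kHz.
83.36 kHz mod fs = 40.9 kHz.
40.9 kHz > fs/2 = 21.23 kHz, folds to fs − 40.9 kHz = 1.56 kHz.
132.72 kHz mod fs = 5.34 kHz.
5.34 kHz ≤ fs/2 = 21.23 kHz, appears at 5.34 kHz.
35.66 kHz > fs/2 = 21.23 kHz, folds to fs − 35.66 kHz = 6.8 kHz.
Distinct values: {1.56 kHz, 1.74 kHz, 5.34 kHz, 6.8 kHz}.

1.56 kHz, 1.74 kHz, 5.34 kHz, 6.8 kHz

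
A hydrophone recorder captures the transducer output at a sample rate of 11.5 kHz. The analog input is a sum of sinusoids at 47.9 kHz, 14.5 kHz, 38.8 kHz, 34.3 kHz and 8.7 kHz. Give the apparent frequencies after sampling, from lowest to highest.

fs/2 = 5.75 kHz.
47.9 kHz mod fs = 1.9 kHz.
1.9 kHz ≤ fs/2 = 5.75 kHz, appears at 1.9 kHz.
14.5 kHz mod fs = 3 kHz.
3 kHz ≤ fs/2 = 5.75 kHz, appears at 3 kHz.
38.8 kHz mod fs = 4.3 kHz.
4.3 kHz ≤ fs/2 = 5.75 kHz, appears at 4.3 kHz.
34.3 kHz mod fs = 11.3 kHz.
11.3 kHz > fs/2 = 5.75 kHz, folds to fs − 11.3 kHz = 0.2 kHz.
8.7 kHz > fs/2 = 5.75 kHz, folds to fs − 8.7 kHz = 2.8 kHz.
Distinct values: {0.2 kHz, 1.9 kHz, 2.8 kHz, 3 kHz, 4.3 kHz}.

0.2 kHz, 1.9 kHz, 2.8 kHz, 3 kHz, 4.3 kHz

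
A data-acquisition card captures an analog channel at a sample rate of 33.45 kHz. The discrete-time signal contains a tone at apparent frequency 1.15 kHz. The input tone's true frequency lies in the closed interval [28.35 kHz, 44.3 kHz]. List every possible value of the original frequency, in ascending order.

32.3 kHz, 34.6 kHz

Frequencies that alias to 1.15 kHz are k·fs ± 1.15 kHz for integer k ≥ 0.
k=0: 1.15 kHz.
k=1: 32.3 kHz, 34.6 kHz.
k=2: 65.75 kHz, 68.05 kHz.
Within [28.35 kHz, 44.3 kHz]: 32.3 kHz, 34.6 kHz.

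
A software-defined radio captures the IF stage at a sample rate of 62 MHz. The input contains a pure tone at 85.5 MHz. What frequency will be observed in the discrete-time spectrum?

85.5 MHz mod fs = 23.5 MHz.
23.5 MHz ≤ fs/2 = 31 MHz, appears at 23.5 MHz.

23.5 MHz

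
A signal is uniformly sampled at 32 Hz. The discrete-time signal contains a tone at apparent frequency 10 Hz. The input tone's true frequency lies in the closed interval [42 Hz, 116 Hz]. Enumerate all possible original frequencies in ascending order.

Frequencies that alias to 10 Hz are k·fs ± 10 Hz for integer k ≥ 0.
k=0: 10 Hz.
k=1: 22 Hz, 42 Hz.
k=2: 54 Hz, 74 Hz.
k=3: 86 Hz, 106 Hz.
k=4: 118 Hz, 138 Hz.
Within [42 Hz, 116 Hz]: 42 Hz, 54 Hz, 74 Hz, 86 Hz, 106 Hz.

42 Hz, 54 Hz, 74 Hz, 86 Hz, 106 Hz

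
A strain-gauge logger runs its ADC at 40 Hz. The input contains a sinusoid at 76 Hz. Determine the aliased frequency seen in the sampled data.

76 Hz mod fs = 36 Hz.
36 Hz > fs/2 = 20 Hz, folds to fs − 36 Hz = 4 Hz.

4 Hz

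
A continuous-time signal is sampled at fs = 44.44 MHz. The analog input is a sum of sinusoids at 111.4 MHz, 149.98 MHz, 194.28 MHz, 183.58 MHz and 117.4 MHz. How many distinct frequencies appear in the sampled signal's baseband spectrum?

fs/2 = 22.22 MHz.
111.4 MHz mod fs = 22.52 MHz.
22.52 MHz > fs/2 = 22.22 MHz, folds to fs − 22.52 MHz = 21.92 MHz.
149.98 MHz mod fs = 16.66 MHz.
16.66 MHz ≤ fs/2 = 22.22 MHz, appears at 16.66 MHz.
194.28 MHz mod fs = 16.52 MHz.
16.52 MHz ≤ fs/2 = 22.22 MHz, appears at 16.52 MHz.
183.58 MHz mod fs = 5.82 MHz.
5.82 MHz ≤ fs/2 = 22.22 MHz, appears at 5.82 MHz.
117.4 MHz mod fs = 28.52 MHz.
28.52 MHz > fs/2 = 22.22 MHz, folds to fs − 28.52 MHz = 15.92 MHz.
Distinct values: {5.82 MHz, 15.92 MHz, 16.52 MHz, 16.66 MHz, 21.92 MHz} → 5.

5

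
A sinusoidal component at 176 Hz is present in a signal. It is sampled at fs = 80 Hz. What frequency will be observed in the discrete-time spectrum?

16 Hz

176 Hz mod fs = 16 Hz.
16 Hz ≤ fs/2 = 40 Hz, appears at 16 Hz.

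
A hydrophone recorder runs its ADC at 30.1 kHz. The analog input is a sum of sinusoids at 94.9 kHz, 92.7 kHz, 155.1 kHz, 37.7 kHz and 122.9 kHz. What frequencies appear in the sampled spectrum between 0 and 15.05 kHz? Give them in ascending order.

2.4 kHz, 2.5 kHz, 4.6 kHz, 7.6 kHz

fs/2 = 15.05 kHz.
94.9 kHz mod fs = 4.6 kHz.
4.6 kHz ≤ fs/2 = 15.05 kHz, appears at 4.6 kHz.
92.7 kHz mod fs = 2.4 kHz.
2.4 kHz ≤ fs/2 = 15.05 kHz, appears at 2.4 kHz.
155.1 kHz mod fs = 4.6 kHz.
4.6 kHz ≤ fs/2 = 15.05 kHz, appears at 4.6 kHz.
37.7 kHz mod fs = 7.6 kHz.
7.6 kHz ≤ fs/2 = 15.05 kHz, appears at 7.6 kHz.
122.9 kHz mod fs = 2.5 kHz.
2.5 kHz ≤ fs/2 = 15.05 kHz, appears at 2.5 kHz.
Distinct values: {2.4 kHz, 2.5 kHz, 4.6 kHz, 7.6 kHz}.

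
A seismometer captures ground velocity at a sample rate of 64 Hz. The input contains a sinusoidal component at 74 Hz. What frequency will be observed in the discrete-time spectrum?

74 Hz mod fs = 10 Hz.
10 Hz ≤ fs/2 = 32 Hz, appears at 10 Hz.

10 Hz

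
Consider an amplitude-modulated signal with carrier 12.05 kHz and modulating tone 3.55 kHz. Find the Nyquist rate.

AM sidebands sit at fc ± fm = 8.5 kHz and 15.6 kHz.
Highest-frequency component: 15.6 kHz.
Nyquist rate = 2 × 15.6 kHz = 31.2 kHz.

31.2 kHz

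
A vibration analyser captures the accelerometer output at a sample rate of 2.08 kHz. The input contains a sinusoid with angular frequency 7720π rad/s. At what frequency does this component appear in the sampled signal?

0.3 kHz

ω = 7720π rad/s → f = ω/(2π) = 3860 Hz = 3.86 kHz.
3.86 kHz mod fs = 1.78 kHz.
1.78 kHz > fs/2 = 1.04 kHz, folds to fs − 1.78 kHz = 0.3 kHz.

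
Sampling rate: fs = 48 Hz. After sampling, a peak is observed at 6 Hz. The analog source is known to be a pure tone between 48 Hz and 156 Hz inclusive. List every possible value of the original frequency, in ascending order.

Frequencies that alias to 6 Hz are k·fs ± 6 Hz for integer k ≥ 0.
k=0: 6 Hz.
k=1: 42 Hz, 54 Hz.
k=2: 90 Hz, 102 Hz.
k=3: 138 Hz, 150 Hz.
k=4: 186 Hz, 198 Hz.
Within [48 Hz, 156 Hz]: 54 Hz, 90 Hz, 102 Hz, 138 Hz, 150 Hz.

54 Hz, 90 Hz, 102 Hz, 138 Hz, 150 Hz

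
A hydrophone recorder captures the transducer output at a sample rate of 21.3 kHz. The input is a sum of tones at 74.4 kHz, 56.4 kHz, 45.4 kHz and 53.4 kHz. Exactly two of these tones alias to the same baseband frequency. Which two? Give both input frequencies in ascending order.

fs/2 = 10.65 kHz.
74.4 kHz mod fs = 10.5 kHz.
10.5 kHz ≤ fs/2 = 10.65 kHz, appears at 10.5 kHz.
56.4 kHz mod fs = 13.8 kHz.
13.8 kHz > fs/2 = 10.65 kHz, folds to fs − 13.8 kHz = 7.5 kHz.
45.4 kHz mod fs = 2.8 kHz.
2.8 kHz ≤ fs/2 = 10.65 kHz, appears at 2.8 kHz.
53.4 kHz mod fs = 10.8 kHz.
10.8 kHz > fs/2 = 10.65 kHz, folds to fs − 10.8 kHz = 10.5 kHz.
53.4 kHz and 74.4 kHz both map to 10.5 kHz.

53.4 kHz, 74.4 kHz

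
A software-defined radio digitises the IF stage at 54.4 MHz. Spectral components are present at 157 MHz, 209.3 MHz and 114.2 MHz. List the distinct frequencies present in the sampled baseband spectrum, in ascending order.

5.4 MHz, 6.2 MHz, 8.3 MHz

fs/2 = 27.2 MHz.
157 MHz mod fs = 48.2 MHz.
48.2 MHz > fs/2 = 27.2 MHz, folds to fs − 48.2 MHz = 6.2 MHz.
209.3 MHz mod fs = 46.1 MHz.
46.1 MHz > fs/2 = 27.2 MHz, folds to fs − 46.1 MHz = 8.3 MHz.
114.2 MHz mod fs = 5.4 MHz.
5.4 MHz ≤ fs/2 = 27.2 MHz, appears at 5.4 MHz.
Distinct values: {5.4 MHz, 6.2 MHz, 8.3 MHz}.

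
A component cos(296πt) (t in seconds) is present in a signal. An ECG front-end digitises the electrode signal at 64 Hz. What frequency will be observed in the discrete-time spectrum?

20 Hz

ω = 296π rad/s → f = ω/(2π) = 148 Hz.
148 Hz mod fs = 20 Hz.
20 Hz ≤ fs/2 = 32 Hz, appears at 20 Hz.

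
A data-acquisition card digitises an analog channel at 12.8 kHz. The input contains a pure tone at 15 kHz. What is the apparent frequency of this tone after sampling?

15 kHz mod fs = 2.2 kHz.
2.2 kHz ≤ fs/2 = 6.4 kHz, appears at 2.2 kHz.

2.2 kHz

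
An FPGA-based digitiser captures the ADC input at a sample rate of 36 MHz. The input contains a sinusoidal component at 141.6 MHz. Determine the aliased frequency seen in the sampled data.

2.4 MHz

141.6 MHz mod fs = 33.6 MHz.
33.6 MHz > fs/2 = 18 MHz, folds to fs − 33.6 MHz = 2.4 MHz.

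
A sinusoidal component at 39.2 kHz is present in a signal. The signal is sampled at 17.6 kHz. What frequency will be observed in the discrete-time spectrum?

39.2 kHz mod fs = 4 kHz.
4 kHz ≤ fs/2 = 8.8 kHz, appears at 4 kHz.

4 kHz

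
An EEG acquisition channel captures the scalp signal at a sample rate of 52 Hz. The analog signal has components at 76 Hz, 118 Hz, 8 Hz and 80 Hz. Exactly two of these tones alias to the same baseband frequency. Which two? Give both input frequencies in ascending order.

76 Hz, 80 Hz

fs/2 = 26 Hz.
76 Hz mod fs = 24 Hz.
24 Hz ≤ fs/2 = 26 Hz, appears at 24 Hz.
118 Hz mod fs = 14 Hz.
14 Hz ≤ fs/2 = 26 Hz, appears at 14 Hz.
8 Hz ≤ fs/2 = 26 Hz, passes unchanged.
80 Hz mod fs = 28 Hz.
28 Hz > fs/2 = 26 Hz, folds to fs − 28 Hz = 24 Hz.
76 Hz and 80 Hz both map to 24 Hz.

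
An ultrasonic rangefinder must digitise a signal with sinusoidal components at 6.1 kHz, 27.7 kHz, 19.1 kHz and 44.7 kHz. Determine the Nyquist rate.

Highest-frequency component: 44.7 kHz.
Nyquist rate = 2 × 44.7 kHz = 89.4 kHz.

89.4 kHz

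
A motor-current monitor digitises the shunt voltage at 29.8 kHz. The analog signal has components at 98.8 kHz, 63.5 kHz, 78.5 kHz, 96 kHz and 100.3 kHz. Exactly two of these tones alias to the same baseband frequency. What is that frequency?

10.9 kHz

fs/2 = 14.9 kHz.
98.8 kHz mod fs = 9.4 kHz.
9.4 kHz ≤ fs/2 = 14.9 kHz, appears at 9.4 kHz.
63.5 kHz mod fs = 3.9 kHz.
3.9 kHz ≤ fs/2 = 14.9 kHz, appears at 3.9 kHz.
78.5 kHz mod fs = 18.9 kHz.
18.9 kHz > fs/2 = 14.9 kHz, folds to fs − 18.9 kHz = 10.9 kHz.
96 kHz mod fs = 6.6 kHz.
6.6 kHz ≤ fs/2 = 14.9 kHz, appears at 6.6 kHz.
100.3 kHz mod fs = 10.9 kHz.
10.9 kHz ≤ fs/2 = 14.9 kHz, appears at 10.9 kHz.
78.5 kHz and 100.3 kHz both map to 10.9 kHz.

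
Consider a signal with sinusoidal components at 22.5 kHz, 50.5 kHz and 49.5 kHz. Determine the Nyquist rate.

Highest-frequency component: 50.5 kHz.
Nyquist rate = 2 × 50.5 kHz = 101 kHz.

101 kHz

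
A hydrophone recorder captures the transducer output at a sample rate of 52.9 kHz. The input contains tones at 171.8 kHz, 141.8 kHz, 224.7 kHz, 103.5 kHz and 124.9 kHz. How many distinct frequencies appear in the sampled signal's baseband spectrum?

4

fs/2 = 26.45 kHz.
171.8 kHz mod fs = 13.1 kHz.
13.1 kHz ≤ fs/2 = 26.45 kHz, appears at 13.1 kHz.
141.8 kHz mod fs = 36 kHz.
36 kHz > fs/2 = 26.45 kHz, folds to fs − 36 kHz = 16.9 kHz.
224.7 kHz mod fs = 13.1 kHz.
13.1 kHz ≤ fs/2 = 26.45 kHz, appears at 13.1 kHz.
103.5 kHz mod fs = 50.6 kHz.
50.6 kHz > fs/2 = 26.45 kHz, folds to fs − 50.6 kHz = 2.3 kHz.
124.9 kHz mod fs = 19.1 kHz.
19.1 kHz ≤ fs/2 = 26.45 kHz, appears at 19.1 kHz.
Distinct values: {2.3 kHz, 13.1 kHz, 16.9 kHz, 19.1 kHz} → 4.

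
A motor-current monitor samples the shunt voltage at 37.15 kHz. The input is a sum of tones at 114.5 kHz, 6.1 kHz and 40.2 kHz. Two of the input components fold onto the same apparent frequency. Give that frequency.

3.05 kHz

fs/2 = 18.575 kHz.
114.5 kHz mod fs = 3.05 kHz.
3.05 kHz ≤ fs/2 = 18.575 kHz, appears at 3.05 kHz.
6.1 kHz ≤ fs/2 = 18.575 kHz, passes unchanged.
40.2 kHz mod fs = 3.05 kHz.
3.05 kHz ≤ fs/2 = 18.575 kHz, appears at 3.05 kHz.
40.2 kHz and 114.5 kHz both map to 3.05 kHz.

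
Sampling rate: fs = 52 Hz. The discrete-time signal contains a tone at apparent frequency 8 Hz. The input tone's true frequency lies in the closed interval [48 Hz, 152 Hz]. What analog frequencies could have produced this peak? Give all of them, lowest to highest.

Frequencies that alias to 8 Hz are k·fs ± 8 Hz for integer k ≥ 0.
k=0: 8 Hz.
k=1: 44 Hz, 60 Hz.
k=2: 96 Hz, 112 Hz.
k=3: 148 Hz, 164 Hz.
k=4: 200 Hz, 216 Hz.
Within [48 Hz, 152 Hz]: 60 Hz, 96 Hz, 112 Hz, 148 Hz.

60 Hz, 96 Hz, 112 Hz, 148 Hz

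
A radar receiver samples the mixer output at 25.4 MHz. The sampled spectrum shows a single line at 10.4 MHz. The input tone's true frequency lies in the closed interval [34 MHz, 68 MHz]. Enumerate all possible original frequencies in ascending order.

35.8 MHz, 40.4 MHz, 61.2 MHz, 65.8 MHz

Frequencies that alias to 10.4 MHz are k·fs ± 10.4 MHz for integer k ≥ 0.
k=0: 10.4 MHz.
k=1: 15 MHz, 35.8 MHz.
k=2: 40.4 MHz, 61.2 MHz.
k=3: 65.8 MHz, 86.6 MHz.
k=4: 91.2 MHz, 112 MHz.
Within [34 MHz, 68 MHz]: 35.8 MHz, 40.4 MHz, 61.2 MHz, 65.8 MHz.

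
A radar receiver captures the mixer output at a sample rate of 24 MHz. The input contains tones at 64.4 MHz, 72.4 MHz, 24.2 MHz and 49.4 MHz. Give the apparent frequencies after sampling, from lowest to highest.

fs/2 = 12 MHz.
64.4 MHz mod fs = 16.4 MHz.
16.4 MHz > fs/2 = 12 MHz, folds to fs − 16.4 MHz = 7.6 MHz.
72.4 MHz mod fs = 0.4 MHz.
0.4 MHz ≤ fs/2 = 12 MHz, appears at 0.4 MHz.
24.2 MHz mod fs = 0.2 MHz.
0.2 MHz ≤ fs/2 = 12 MHz, appears at 0.2 MHz.
49.4 MHz mod fs = 1.4 MHz.
1.4 MHz ≤ fs/2 = 12 MHz, appears at 1.4 MHz.
Distinct values: {0.2 MHz, 0.4 MHz, 1.4 MHz, 7.6 MHz}.

0.2 MHz, 0.4 MHz, 1.4 MHz, 7.6 MHz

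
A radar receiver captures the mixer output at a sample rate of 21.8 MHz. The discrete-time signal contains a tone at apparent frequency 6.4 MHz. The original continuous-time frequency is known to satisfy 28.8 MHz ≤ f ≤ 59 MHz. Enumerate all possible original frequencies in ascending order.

37.2 MHz, 50 MHz, 59 MHz

Frequencies that alias to 6.4 MHz are k·fs ± 6.4 MHz for integer k ≥ 0.
k=0: 6.4 MHz.
k=1: 15.4 MHz, 28.2 MHz.
k=2: 37.2 MHz, 50 MHz.
k=3: 59 MHz, 71.8 MHz.
k=4: 80.8 MHz, 93.6 MHz.
Within [28.8 MHz, 59 MHz]: 37.2 MHz, 50 MHz, 59 MHz.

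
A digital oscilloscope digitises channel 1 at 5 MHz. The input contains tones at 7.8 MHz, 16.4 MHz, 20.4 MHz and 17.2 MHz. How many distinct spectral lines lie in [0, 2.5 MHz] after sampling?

3

fs/2 = 2.5 MHz.
7.8 MHz mod fs = 2.8 MHz.
2.8 MHz > fs/2 = 2.5 MHz, folds to fs − 2.8 MHz = 2.2 MHz.
16.4 MHz mod fs = 1.4 MHz.
1.4 MHz ≤ fs/2 = 2.5 MHz, appears at 1.4 MHz.
20.4 MHz mod fs = 0.4 MHz.
0.4 MHz ≤ fs/2 = 2.5 MHz, appears at 0.4 MHz.
17.2 MHz mod fs = 2.2 MHz.
2.2 MHz ≤ fs/2 = 2.5 MHz, appears at 2.2 MHz.
Distinct values: {0.4 MHz, 1.4 MHz, 2.2 MHz} → 3.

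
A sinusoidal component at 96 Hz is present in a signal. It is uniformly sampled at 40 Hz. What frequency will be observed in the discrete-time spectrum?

16 Hz

96 Hz mod fs = 16 Hz.
16 Hz ≤ fs/2 = 20 Hz, appears at 16 Hz.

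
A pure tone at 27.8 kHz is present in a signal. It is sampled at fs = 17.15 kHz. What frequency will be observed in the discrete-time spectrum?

27.8 kHz mod fs = 10.65 kHz.
10.65 kHz > fs/2 = 8.575 kHz, folds to fs − 10.65 kHz = 6.5 kHz.

6.5 kHz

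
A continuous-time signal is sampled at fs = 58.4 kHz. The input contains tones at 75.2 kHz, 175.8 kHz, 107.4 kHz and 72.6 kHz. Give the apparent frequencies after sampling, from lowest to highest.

fs/2 = 29.2 kHz.
75.2 kHz mod fs = 16.8 kHz.
16.8 kHz ≤ fs/2 = 29.2 kHz, appears at 16.8 kHz.
175.8 kHz mod fs = 0.6 kHz.
0.6 kHz ≤ fs/2 = 29.2 kHz, appears at 0.6 kHz.
107.4 kHz mod fs = 49 kHz.
49 kHz > fs/2 = 29.2 kHz, folds to fs − 49 kHz = 9.4 kHz.
72.6 kHz mod fs = 14.2 kHz.
14.2 kHz ≤ fs/2 = 29.2 kHz, appears at 14.2 kHz.
Distinct values: {0.6 kHz, 9.4 kHz, 14.2 kHz, 16.8 kHz}.

0.6 kHz, 9.4 kHz, 14.2 kHz, 16.8 kHz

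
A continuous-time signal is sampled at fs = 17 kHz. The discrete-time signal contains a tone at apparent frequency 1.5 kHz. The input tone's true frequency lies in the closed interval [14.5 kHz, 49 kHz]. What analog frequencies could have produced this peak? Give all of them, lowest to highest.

Frequencies that alias to 1.5 kHz are k·fs ± 1.5 kHz for integer k ≥ 0.
k=0: 1.5 kHz.
k=1: 15.5 kHz, 18.5 kHz.
k=2: 32.5 kHz, 35.5 kHz.
k=3: 49.5 kHz, 52.5 kHz.
Within [14.5 kHz, 49 kHz]: 15.5 kHz, 18.5 kHz, 32.5 kHz, 35.5 kHz.

15.5 kHz, 18.5 kHz, 32.5 kHz, 35.5 kHz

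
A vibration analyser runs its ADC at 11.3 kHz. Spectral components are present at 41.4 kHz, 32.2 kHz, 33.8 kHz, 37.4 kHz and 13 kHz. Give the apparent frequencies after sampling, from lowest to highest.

fs/2 = 5.65 kHz.
41.4 kHz mod fs = 7.5 kHz.
7.5 kHz > fs/2 = 5.65 kHz, folds to fs − 7.5 kHz = 3.8 kHz.
32.2 kHz mod fs = 9.6 kHz.
9.6 kHz > fs/2 = 5.65 kHz, folds to fs − 9.6 kHz = 1.7 kHz.
33.8 kHz mod fs = 11.2 kHz.
11.2 kHz > fs/2 = 5.65 kHz, folds to fs − 11.2 kHz = 0.1 kHz.
37.4 kHz mod fs = 3.5 kHz.
3.5 kHz ≤ fs/2 = 5.65 kHz, appears at 3.5 kHz.
13 kHz mod fs = 1.7 kHz.
1.7 kHz ≤ fs/2 = 5.65 kHz, appears at 1.7 kHz.
Distinct values: {0.1 kHz, 1.7 kHz, 3.5 kHz, 3.8 kHz}.

0.1 kHz, 1.7 kHz, 3.5 kHz, 3.8 kHz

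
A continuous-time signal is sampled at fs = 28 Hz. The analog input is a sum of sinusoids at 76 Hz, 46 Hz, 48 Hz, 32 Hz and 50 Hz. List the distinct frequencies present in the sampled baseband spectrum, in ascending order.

fs/2 = 14 Hz.
76 Hz mod fs = 20 Hz.
20 Hz > fs/2 = 14 Hz, folds to fs − 20 Hz = 8 Hz.
46 Hz mod fs = 18 Hz.
18 Hz > fs/2 = 14 Hz, folds to fs − 18 Hz = 10 Hz.
48 Hz mod fs = 20 Hz.
20 Hz > fs/2 = 14 Hz, folds to fs − 20 Hz = 8 Hz.
32 Hz mod fs = 4 Hz.
4 Hz ≤ fs/2 = 14 Hz, appears at 4 Hz.
50 Hz mod fs = 22 Hz.
22 Hz > fs/2 = 14 Hz, folds to fs − 22 Hz = 6 Hz.
Distinct values: {4 Hz, 6 Hz, 8 Hz, 10 Hz}.

4 Hz, 6 Hz, 8 Hz, 10 Hz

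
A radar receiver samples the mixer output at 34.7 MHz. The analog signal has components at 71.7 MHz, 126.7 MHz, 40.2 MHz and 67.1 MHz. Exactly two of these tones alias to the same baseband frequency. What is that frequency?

2.3 MHz

fs/2 = 17.35 MHz.
71.7 MHz mod fs = 2.3 MHz.
2.3 MHz ≤ fs/2 = 17.35 MHz, appears at 2.3 MHz.
126.7 MHz mod fs = 22.6 MHz.
22.6 MHz > fs/2 = 17.35 MHz, folds to fs − 22.6 MHz = 12.1 MHz.
40.2 MHz mod fs = 5.5 MHz.
5.5 MHz ≤ fs/2 = 17.35 MHz, appears at 5.5 MHz.
67.1 MHz mod fs = 32.4 MHz.
32.4 MHz > fs/2 = 17.35 MHz, folds to fs − 32.4 MHz = 2.3 MHz.
67.1 MHz and 71.7 MHz both map to 2.3 MHz.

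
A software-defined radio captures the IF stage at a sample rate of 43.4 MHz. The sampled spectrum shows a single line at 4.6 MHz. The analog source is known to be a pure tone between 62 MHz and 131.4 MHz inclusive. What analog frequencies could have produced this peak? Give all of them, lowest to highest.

Frequencies that alias to 4.6 MHz are k·fs ± 4.6 MHz for integer k ≥ 0.
k=0: 4.6 MHz.
k=1: 38.8 MHz, 48 MHz.
k=2: 82.2 MHz, 91.4 MHz.
k=3: 125.6 MHz, 134.8 MHz.
k=4: 169 MHz, 178.2 MHz.
Within [62 MHz, 131.4 MHz]: 82.2 MHz, 91.4 MHz, 125.6 MHz.

82.2 MHz, 91.4 MHz, 125.6 MHz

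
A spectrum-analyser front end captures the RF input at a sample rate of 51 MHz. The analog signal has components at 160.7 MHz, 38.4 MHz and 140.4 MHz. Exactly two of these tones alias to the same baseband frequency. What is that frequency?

fs/2 = 25.5 MHz.
160.7 MHz mod fs = 7.7 MHz.
7.7 MHz ≤ fs/2 = 25.5 MHz, appears at 7.7 MHz.
38.4 MHz > fs/2 = 25.5 MHz, folds to fs − 38.4 MHz = 12.6 MHz.
140.4 MHz mod fs = 38.4 MHz.
38.4 MHz > fs/2 = 25.5 MHz, folds to fs − 38.4 MHz = 12.6 MHz.
38.4 MHz and 140.4 MHz both map to 12.6 MHz.

12.6 MHz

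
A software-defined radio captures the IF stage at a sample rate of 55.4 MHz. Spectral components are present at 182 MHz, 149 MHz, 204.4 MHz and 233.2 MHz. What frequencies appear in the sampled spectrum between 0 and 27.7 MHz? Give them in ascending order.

fs/2 = 27.7 MHz.
182 MHz mod fs = 15.8 MHz.
15.8 MHz ≤ fs/2 = 27.7 MHz, appears at 15.8 MHz.
149 MHz mod fs = 38.2 MHz.
38.2 MHz > fs/2 = 27.7 MHz, folds to fs − 38.2 MHz = 17.2 MHz.
204.4 MHz mod fs = 38.2 MHz.
38.2 MHz > fs/2 = 27.7 MHz, folds to fs − 38.2 MHz = 17.2 MHz.
233.2 MHz mod fs = 11.6 MHz.
11.6 MHz ≤ fs/2 = 27.7 MHz, appears at 11.6 MHz.
Distinct values: {11.6 MHz, 15.8 MHz, 17.2 MHz}.

11.6 MHz, 15.8 MHz, 17.2 MHz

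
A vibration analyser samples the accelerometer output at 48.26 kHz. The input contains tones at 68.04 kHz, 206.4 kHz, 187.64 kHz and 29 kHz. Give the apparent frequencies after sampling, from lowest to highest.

5.4 kHz, 13.36 kHz, 19.26 kHz, 19.78 kHz

fs/2 = 24.13 kHz.
68.04 kHz mod fs = 19.78 kHz.
19.78 kHz ≤ fs/2 = 24.13 kHz, appears at 19.78 kHz.
206.4 kHz mod fs = 13.36 kHz.
13.36 kHz ≤ fs/2 = 24.13 kHz, appears at 13.36 kHz.
187.64 kHz mod fs = 42.86 kHz.
42.86 kHz > fs/2 = 24.13 kHz, folds to fs − 42.86 kHz = 5.4 kHz.
29 kHz > fs/2 = 24.13 kHz, folds to fs − 29 kHz = 19.26 kHz.
Distinct values: {5.4 kHz, 13.36 kHz, 19.26 kHz, 19.78 kHz}.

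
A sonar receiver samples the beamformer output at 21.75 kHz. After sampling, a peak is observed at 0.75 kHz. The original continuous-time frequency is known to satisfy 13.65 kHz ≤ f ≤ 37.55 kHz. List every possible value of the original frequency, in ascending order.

21 kHz, 22.5 kHz

Frequencies that alias to 0.75 kHz are k·fs ± 0.75 kHz for integer k ≥ 0.
k=0: 0.75 kHz.
k=1: 21 kHz, 22.5 kHz.
k=2: 42.75 kHz, 44.25 kHz.
Within [13.65 kHz, 37.55 kHz]: 21 kHz, 22.5 kHz.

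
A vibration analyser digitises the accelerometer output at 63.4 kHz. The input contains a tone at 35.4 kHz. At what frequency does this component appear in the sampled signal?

35.4 kHz > fs/2 = 31.7 kHz, folds to fs − 35.4 kHz = 28 kHz.

28 kHz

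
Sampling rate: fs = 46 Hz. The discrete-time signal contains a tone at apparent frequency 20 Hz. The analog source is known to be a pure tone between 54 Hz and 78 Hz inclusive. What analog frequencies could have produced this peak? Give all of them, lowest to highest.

66 Hz, 72 Hz

Frequencies that alias to 20 Hz are k·fs ± 20 Hz for integer k ≥ 0.
k=0: 20 Hz.
k=1: 26 Hz, 66 Hz.
k=2: 72 Hz, 112 Hz.
k=3: 118 Hz, 158 Hz.
Within [54 Hz, 78 Hz]: 66 Hz, 72 Hz.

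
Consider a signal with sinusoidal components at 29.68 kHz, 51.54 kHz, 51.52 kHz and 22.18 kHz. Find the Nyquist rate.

103.08 kHz

Highest-frequency component: 51.54 kHz.
Nyquist rate = 2 × 51.54 kHz = 103.08 kHz.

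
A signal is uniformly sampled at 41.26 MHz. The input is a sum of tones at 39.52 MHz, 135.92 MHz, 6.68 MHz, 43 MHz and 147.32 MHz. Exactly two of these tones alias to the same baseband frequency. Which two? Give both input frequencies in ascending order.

fs/2 = 20.63 MHz.
39.52 MHz > fs/2 = 20.63 MHz, folds to fs − 39.52 MHz = 1.74 MHz.
135.92 MHz mod fs = 12.14 MHz.
12.14 MHz ≤ fs/2 = 20.63 MHz, appears at 12.14 MHz.
6.68 MHz ≤ fs/2 = 20.63 MHz, passes unchanged.
43 MHz mod fs = 1.74 MHz.
1.74 MHz ≤ fs/2 = 20.63 MHz, appears at 1.74 MHz.
147.32 MHz mod fs = 23.54 MHz.
23.54 MHz > fs/2 = 20.63 MHz, folds to fs − 23.54 MHz = 17.72 MHz.
39.52 MHz and 43 MHz both map to 1.74 MHz.

39.52 MHz, 43 MHz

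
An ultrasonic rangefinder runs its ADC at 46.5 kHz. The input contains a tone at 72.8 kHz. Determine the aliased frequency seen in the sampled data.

20.2 kHz

72.8 kHz mod fs = 26.3 kHz.
26.3 kHz > fs/2 = 23.25 kHz, folds to fs − 26.3 kHz = 20.2 kHz.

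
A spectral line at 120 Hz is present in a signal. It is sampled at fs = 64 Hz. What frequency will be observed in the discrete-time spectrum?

120 Hz mod fs = 56 Hz.
56 Hz > fs/2 = 32 Hz, folds to fs − 56 Hz = 8 Hz.

8 Hz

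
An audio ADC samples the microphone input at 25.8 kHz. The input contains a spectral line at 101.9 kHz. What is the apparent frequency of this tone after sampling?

101.9 kHz mod fs = 24.5 kHz.
24.5 kHz > fs/2 = 12.9 kHz, folds to fs − 24.5 kHz = 1.3 kHz.

1.3 kHz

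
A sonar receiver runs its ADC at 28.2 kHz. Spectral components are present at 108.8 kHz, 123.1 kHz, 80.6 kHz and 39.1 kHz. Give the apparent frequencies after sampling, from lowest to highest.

4 kHz, 10.3 kHz, 10.9 kHz

fs/2 = 14.1 kHz.
108.8 kHz mod fs = 24.2 kHz.
24.2 kHz > fs/2 = 14.1 kHz, folds to fs − 24.2 kHz = 4 kHz.
123.1 kHz mod fs = 10.3 kHz.
10.3 kHz ≤ fs/2 = 14.1 kHz, appears at 10.3 kHz.
80.6 kHz mod fs = 24.2 kHz.
24.2 kHz > fs/2 = 14.1 kHz, folds to fs − 24.2 kHz = 4 kHz.
39.1 kHz mod fs = 10.9 kHz.
10.9 kHz ≤ fs/2 = 14.1 kHz, appears at 10.9 kHz.
Distinct values: {4 kHz, 10.3 kHz, 10.9 kHz}.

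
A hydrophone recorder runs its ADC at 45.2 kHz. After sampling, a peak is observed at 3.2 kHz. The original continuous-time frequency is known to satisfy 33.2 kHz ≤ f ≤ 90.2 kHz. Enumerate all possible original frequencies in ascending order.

Frequencies that alias to 3.2 kHz are k·fs ± 3.2 kHz for integer k ≥ 0.
k=0: 3.2 kHz.
k=1: 42 kHz, 48.4 kHz.
k=2: 87.2 kHz, 93.6 kHz.
k=3: 132.4 kHz, 138.8 kHz.
Within [33.2 kHz, 90.2 kHz]: 42 kHz, 48.4 kHz, 87.2 kHz.

42 kHz, 48.4 kHz, 87.2 kHz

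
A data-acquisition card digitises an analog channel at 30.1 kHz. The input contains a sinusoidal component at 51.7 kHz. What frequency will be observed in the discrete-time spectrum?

8.5 kHz

51.7 kHz mod fs = 21.6 kHz.
21.6 kHz > fs/2 = 15.05 kHz, folds to fs − 21.6 kHz = 8.5 kHz.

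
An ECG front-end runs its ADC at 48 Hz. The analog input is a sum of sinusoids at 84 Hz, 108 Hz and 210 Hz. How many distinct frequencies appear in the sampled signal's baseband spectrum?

fs/2 = 24 Hz.
84 Hz mod fs = 36 Hz.
36 Hz > fs/2 = 24 Hz, folds to fs − 36 Hz = 12 Hz.
108 Hz mod fs = 12 Hz.
12 Hz ≤ fs/2 = 24 Hz, appears at 12 Hz.
210 Hz mod fs = 18 Hz.
18 Hz ≤ fs/2 = 24 Hz, appears at 18 Hz.
Distinct values: {12 Hz, 18 Hz} → 2.

2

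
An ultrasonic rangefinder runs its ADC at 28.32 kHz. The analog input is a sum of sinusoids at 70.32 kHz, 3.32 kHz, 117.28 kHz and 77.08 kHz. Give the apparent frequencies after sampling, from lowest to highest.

3.32 kHz, 4 kHz, 7.88 kHz, 13.68 kHz

fs/2 = 14.16 kHz.
70.32 kHz mod fs = 13.68 kHz.
13.68 kHz ≤ fs/2 = 14.16 kHz, appears at 13.68 kHz.
3.32 kHz ≤ fs/2 = 14.16 kHz, passes unchanged.
117.28 kHz mod fs = 4 kHz.
4 kHz ≤ fs/2 = 14.16 kHz, appears at 4 kHz.
77.08 kHz mod fs = 20.44 kHz.
20.44 kHz > fs/2 = 14.16 kHz, folds to fs − 20.44 kHz = 7.88 kHz.
Distinct values: {3.32 kHz, 4 kHz, 7.88 kHz, 13.68 kHz}.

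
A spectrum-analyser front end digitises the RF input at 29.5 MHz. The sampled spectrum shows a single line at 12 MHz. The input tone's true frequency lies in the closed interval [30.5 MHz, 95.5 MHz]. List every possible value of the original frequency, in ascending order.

41.5 MHz, 47 MHz, 71 MHz, 76.5 MHz

Frequencies that alias to 12 MHz are k·fs ± 12 MHz for integer k ≥ 0.
k=0: 12 MHz.
k=1: 17.5 MHz, 41.5 MHz.
k=2: 47 MHz, 71 MHz.
k=3: 76.5 MHz, 100.5 MHz.
k=4: 106 MHz, 130 MHz.
Within [30.5 MHz, 95.5 MHz]: 41.5 MHz, 47 MHz, 71 MHz, 76.5 MHz.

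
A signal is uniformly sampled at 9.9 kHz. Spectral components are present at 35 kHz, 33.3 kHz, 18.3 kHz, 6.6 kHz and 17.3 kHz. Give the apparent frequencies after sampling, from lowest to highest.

fs/2 = 4.95 kHz.
35 kHz mod fs = 5.3 kHz.
5.3 kHz > fs/2 = 4.95 kHz, folds to fs − 5.3 kHz = 4.6 kHz.
33.3 kHz mod fs = 3.6 kHz.
3.6 kHz ≤ fs/2 = 4.95 kHz, appears at 3.6 kHz.
18.3 kHz mod fs = 8.4 kHz.
8.4 kHz > fs/2 = 4.95 kHz, folds to fs − 8.4 kHz = 1.5 kHz.
6.6 kHz > fs/2 = 4.95 kHz, folds to fs − 6.6 kHz = 3.3 kHz.
17.3 kHz mod fs = 7.4 kHz.
7.4 kHz > fs/2 = 4.95 kHz, folds to fs − 7.4 kHz = 2.5 kHz.
Distinct values: {1.5 kHz, 2.5 kHz, 3.3 kHz, 3.6 kHz, 4.6 kHz}.

1.5 kHz, 2.5 kHz, 3.3 kHz, 3.6 kHz, 4.6 kHz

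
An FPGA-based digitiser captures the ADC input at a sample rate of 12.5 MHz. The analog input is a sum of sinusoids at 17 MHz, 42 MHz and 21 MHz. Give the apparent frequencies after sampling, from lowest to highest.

4 MHz, 4.5 MHz

fs/2 = 6.25 MHz.
17 MHz mod fs = 4.5 MHz.
4.5 MHz ≤ fs/2 = 6.25 MHz, appears at 4.5 MHz.
42 MHz mod fs = 4.5 MHz.
4.5 MHz ≤ fs/2 = 6.25 MHz, appears at 4.5 MHz.
21 MHz mod fs = 8.5 MHz.
8.5 MHz > fs/2 = 6.25 MHz, folds to fs − 8.5 MHz = 4 MHz.
Distinct values: {4 MHz, 4.5 MHz}.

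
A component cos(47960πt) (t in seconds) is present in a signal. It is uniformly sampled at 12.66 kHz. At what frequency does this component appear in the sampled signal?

1.34 kHz

ω = 47960π rad/s → f = ω/(2π) = 23980 Hz = 23.98 kHz.
23.98 kHz mod fs = 11.32 kHz.
11.32 kHz > fs/2 = 6.33 kHz, folds to fs − 11.32 kHz = 1.34 kHz.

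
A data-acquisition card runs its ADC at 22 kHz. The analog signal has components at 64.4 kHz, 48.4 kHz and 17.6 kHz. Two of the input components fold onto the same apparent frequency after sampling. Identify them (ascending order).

fs/2 = 11 kHz.
64.4 kHz mod fs = 20.4 kHz.
20.4 kHz > fs/2 = 11 kHz, folds to fs − 20.4 kHz = 1.6 kHz.
48.4 kHz mod fs = 4.4 kHz.
4.4 kHz ≤ fs/2 = 11 kHz, appears at 4.4 kHz.
17.6 kHz > fs/2 = 11 kHz, folds to fs − 17.6 kHz = 4.4 kHz.
17.6 kHz and 48.4 kHz both map to 4.4 kHz.

17.6 kHz, 48.4 kHz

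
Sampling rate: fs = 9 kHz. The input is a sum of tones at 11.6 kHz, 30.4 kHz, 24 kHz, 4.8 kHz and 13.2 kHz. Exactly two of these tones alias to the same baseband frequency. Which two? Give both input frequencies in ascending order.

4.8 kHz, 13.2 kHz

fs/2 = 4.5 kHz.
11.6 kHz mod fs = 2.6 kHz.
2.6 kHz ≤ fs/2 = 4.5 kHz, appears at 2.6 kHz.
30.4 kHz mod fs = 3.4 kHz.
3.4 kHz ≤ fs/2 = 4.5 kHz, appears at 3.4 kHz.
24 kHz mod fs = 6 kHz.
6 kHz > fs/2 = 4.5 kHz, folds to fs − 6 kHz = 3 kHz.
4.8 kHz > fs/2 = 4.5 kHz, folds to fs − 4.8 kHz = 4.2 kHz.
13.2 kHz mod fs = 4.2 kHz.
4.2 kHz ≤ fs/2 = 4.5 kHz, appears at 4.2 kHz.
4.8 kHz and 13.2 kHz both map to 4.2 kHz.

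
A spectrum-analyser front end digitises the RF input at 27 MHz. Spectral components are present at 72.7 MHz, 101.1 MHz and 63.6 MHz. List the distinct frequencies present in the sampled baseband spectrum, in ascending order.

6.9 MHz, 8.3 MHz, 9.6 MHz

fs/2 = 13.5 MHz.
72.7 MHz mod fs = 18.7 MHz.
18.7 MHz > fs/2 = 13.5 MHz, folds to fs − 18.7 MHz = 8.3 MHz.
101.1 MHz mod fs = 20.1 MHz.
20.1 MHz > fs/2 = 13.5 MHz, folds to fs − 20.1 MHz = 6.9 MHz.
63.6 MHz mod fs = 9.6 MHz.
9.6 MHz ≤ fs/2 = 13.5 MHz, appears at 9.6 MHz.
Distinct values: {6.9 MHz, 8.3 MHz, 9.6 MHz}.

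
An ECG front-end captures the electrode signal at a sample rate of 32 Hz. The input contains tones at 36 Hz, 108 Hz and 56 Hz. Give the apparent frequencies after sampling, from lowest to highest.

4 Hz, 8 Hz, 12 Hz

fs/2 = 16 Hz.
36 Hz mod fs = 4 Hz.
4 Hz ≤ fs/2 = 16 Hz, appears at 4 Hz.
108 Hz mod fs = 12 Hz.
12 Hz ≤ fs/2 = 16 Hz, appears at 12 Hz.
56 Hz mod fs = 24 Hz.
24 Hz > fs/2 = 16 Hz, folds to fs − 24 Hz = 8 Hz.
Distinct values: {4 Hz, 8 Hz, 12 Hz}.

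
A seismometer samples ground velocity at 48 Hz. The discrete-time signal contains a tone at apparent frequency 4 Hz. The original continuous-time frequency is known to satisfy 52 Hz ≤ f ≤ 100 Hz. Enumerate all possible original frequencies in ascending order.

52 Hz, 92 Hz, 100 Hz

Frequencies that alias to 4 Hz are k·fs ± 4 Hz for integer k ≥ 0.
k=0: 4 Hz.
k=1: 44 Hz, 52 Hz.
k=2: 92 Hz, 100 Hz.
k=3: 140 Hz, 148 Hz.
Within [52 Hz, 100 Hz]: 52 Hz, 92 Hz, 100 Hz.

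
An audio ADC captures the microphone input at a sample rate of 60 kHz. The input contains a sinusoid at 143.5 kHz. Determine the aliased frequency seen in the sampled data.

143.5 kHz mod fs = 23.5 kHz.
23.5 kHz ≤ fs/2 = 30 kHz, appears at 23.5 kHz.

23.5 kHz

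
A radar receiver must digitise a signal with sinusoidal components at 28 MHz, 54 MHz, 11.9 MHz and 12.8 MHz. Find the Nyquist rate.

108 MHz

Highest-frequency component: 54 MHz.
Nyquist rate = 2 × 54 MHz = 108 MHz.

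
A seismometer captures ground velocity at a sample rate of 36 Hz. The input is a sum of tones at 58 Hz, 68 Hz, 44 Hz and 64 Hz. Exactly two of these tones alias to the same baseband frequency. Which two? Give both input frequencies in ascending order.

44 Hz, 64 Hz

fs/2 = 18 Hz.
58 Hz mod fs = 22 Hz.
22 Hz > fs/2 = 18 Hz, folds to fs − 22 Hz = 14 Hz.
68 Hz mod fs = 32 Hz.
32 Hz > fs/2 = 18 Hz, folds to fs − 32 Hz = 4 Hz.
44 Hz mod fs = 8 Hz.
8 Hz ≤ fs/2 = 18 Hz, appears at 8 Hz.
64 Hz mod fs = 28 Hz.
28 Hz > fs/2 = 18 Hz, folds to fs − 28 Hz = 8 Hz.
44 Hz and 64 Hz both map to 8 Hz.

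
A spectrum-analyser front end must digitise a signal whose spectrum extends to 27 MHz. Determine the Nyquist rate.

Nyquist rate = 2 × 27 MHz = 54 MHz.

54 MHz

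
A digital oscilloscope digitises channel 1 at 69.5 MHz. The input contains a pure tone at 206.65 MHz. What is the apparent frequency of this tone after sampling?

206.65 MHz mod fs = 67.65 MHz.
67.65 MHz > fs/2 = 34.75 MHz, folds to fs − 67.65 MHz = 1.85 MHz.

1.85 MHz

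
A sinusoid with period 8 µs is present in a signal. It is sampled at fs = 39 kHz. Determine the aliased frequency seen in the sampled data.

T = 8 µs → f = 1/T = 125 kHz.
125 kHz mod fs = 8 kHz.
8 kHz ≤ fs/2 = 19.5 kHz, appears at 8 kHz.

8 kHz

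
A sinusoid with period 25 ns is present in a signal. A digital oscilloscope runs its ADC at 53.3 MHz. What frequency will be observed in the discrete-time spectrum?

13.3 MHz

T = 25 ns → f = 1/T = 40 MHz.
40 MHz > fs/2 = 26.65 MHz, folds to fs − 40 MHz = 13.3 MHz.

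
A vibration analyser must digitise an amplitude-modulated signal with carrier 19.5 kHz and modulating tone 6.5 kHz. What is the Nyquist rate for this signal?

AM sidebands sit at fc ± fm = 13 kHz and 26 kHz.
Highest-frequency component: 26 kHz.
Nyquist rate = 2 × 26 kHz = 52 kHz.

52 kHz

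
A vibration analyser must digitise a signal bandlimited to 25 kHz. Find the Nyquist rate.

Nyquist rate = 2 × 25 kHz = 50 kHz.

50 kHz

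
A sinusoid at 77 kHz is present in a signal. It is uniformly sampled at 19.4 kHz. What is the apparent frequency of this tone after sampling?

0.6 kHz

77 kHz mod fs = 18.8 kHz.
18.8 kHz > fs/2 = 9.7 kHz, folds to fs − 18.8 kHz = 0.6 kHz.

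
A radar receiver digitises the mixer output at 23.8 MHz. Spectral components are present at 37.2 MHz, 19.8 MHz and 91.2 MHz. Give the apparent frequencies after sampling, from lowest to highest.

4 MHz, 10.4 MHz

fs/2 = 11.9 MHz.
37.2 MHz mod fs = 13.4 MHz.
13.4 MHz > fs/2 = 11.9 MHz, folds to fs − 13.4 MHz = 10.4 MHz.
19.8 MHz > fs/2 = 11.9 MHz, folds to fs − 19.8 MHz = 4 MHz.
91.2 MHz mod fs = 19.8 MHz.
19.8 MHz > fs/2 = 11.9 MHz, folds to fs − 19.8 MHz = 4 MHz.
Distinct values: {4 MHz, 10.4 MHz}.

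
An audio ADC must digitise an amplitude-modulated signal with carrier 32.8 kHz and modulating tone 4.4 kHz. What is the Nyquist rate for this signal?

AM sidebands sit at fc ± fm = 28.4 kHz and 37.2 kHz.
Highest-frequency component: 37.2 kHz.
Nyquist rate = 2 × 37.2 kHz = 74.4 kHz.

74.4 kHz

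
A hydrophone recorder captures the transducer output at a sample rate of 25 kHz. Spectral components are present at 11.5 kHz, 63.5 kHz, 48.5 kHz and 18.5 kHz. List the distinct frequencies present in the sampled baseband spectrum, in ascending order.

1.5 kHz, 6.5 kHz, 11.5 kHz

fs/2 = 12.5 kHz.
11.5 kHz ≤ fs/2 = 12.5 kHz, passes unchanged.
63.5 kHz mod fs = 13.5 kHz.
13.5 kHz > fs/2 = 12.5 kHz, folds to fs − 13.5 kHz = 11.5 kHz.
48.5 kHz mod fs = 23.5 kHz.
23.5 kHz > fs/2 = 12.5 kHz, folds to fs − 23.5 kHz = 1.5 kHz.
18.5 kHz > fs/2 = 12.5 kHz, folds to fs − 18.5 kHz = 6.5 kHz.
Distinct values: {1.5 kHz, 6.5 kHz, 11.5 kHz}.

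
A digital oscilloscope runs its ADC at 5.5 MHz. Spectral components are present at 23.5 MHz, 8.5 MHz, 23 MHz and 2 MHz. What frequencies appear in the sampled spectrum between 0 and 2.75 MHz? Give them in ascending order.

fs/2 = 2.75 MHz.
23.5 MHz mod fs = 1.5 MHz.
1.5 MHz ≤ fs/2 = 2.75 MHz, appears at 1.5 MHz.
8.5 MHz mod fs = 3 MHz.
3 MHz > fs/2 = 2.75 MHz, folds to fs − 3 MHz = 2.5 MHz.
23 MHz mod fs = 1 MHz.
1 MHz ≤ fs/2 = 2.75 MHz, appears at 1 MHz.
2 MHz ≤ fs/2 = 2.75 MHz, passes unchanged.
Distinct values: {1 MHz, 1.5 MHz, 2 MHz, 2.5 MHz}.

1 MHz, 1.5 MHz, 2 MHz, 2.5 MHz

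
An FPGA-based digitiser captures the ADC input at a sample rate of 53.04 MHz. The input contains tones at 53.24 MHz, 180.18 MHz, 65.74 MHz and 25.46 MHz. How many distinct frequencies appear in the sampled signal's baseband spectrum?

4

fs/2 = 26.52 MHz.
53.24 MHz mod fs = 0.2 MHz.
0.2 MHz ≤ fs/2 = 26.52 MHz, appears at 0.2 MHz.
180.18 MHz mod fs = 21.06 MHz.
21.06 MHz ≤ fs/2 = 26.52 MHz, appears at 21.06 MHz.
65.74 MHz mod fs = 12.7 MHz.
12.7 MHz ≤ fs/2 = 26.52 MHz, appears at 12.7 MHz.
25.46 MHz ≤ fs/2 = 26.52 MHz, passes unchanged.
Distinct values: {0.2 MHz, 12.7 MHz, 21.06 MHz, 25.46 MHz} → 4.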